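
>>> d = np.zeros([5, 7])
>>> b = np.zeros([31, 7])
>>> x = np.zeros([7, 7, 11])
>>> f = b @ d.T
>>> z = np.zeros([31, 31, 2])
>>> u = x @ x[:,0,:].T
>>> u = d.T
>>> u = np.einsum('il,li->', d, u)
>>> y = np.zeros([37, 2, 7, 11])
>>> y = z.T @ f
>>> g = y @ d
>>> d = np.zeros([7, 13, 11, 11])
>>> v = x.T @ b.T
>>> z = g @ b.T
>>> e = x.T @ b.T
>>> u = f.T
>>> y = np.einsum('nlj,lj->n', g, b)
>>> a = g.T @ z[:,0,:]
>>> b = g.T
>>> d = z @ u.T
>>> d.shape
(2, 31, 5)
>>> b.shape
(7, 31, 2)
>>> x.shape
(7, 7, 11)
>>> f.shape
(31, 5)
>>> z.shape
(2, 31, 31)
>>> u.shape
(5, 31)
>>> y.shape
(2,)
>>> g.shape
(2, 31, 7)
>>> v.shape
(11, 7, 31)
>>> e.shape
(11, 7, 31)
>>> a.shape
(7, 31, 31)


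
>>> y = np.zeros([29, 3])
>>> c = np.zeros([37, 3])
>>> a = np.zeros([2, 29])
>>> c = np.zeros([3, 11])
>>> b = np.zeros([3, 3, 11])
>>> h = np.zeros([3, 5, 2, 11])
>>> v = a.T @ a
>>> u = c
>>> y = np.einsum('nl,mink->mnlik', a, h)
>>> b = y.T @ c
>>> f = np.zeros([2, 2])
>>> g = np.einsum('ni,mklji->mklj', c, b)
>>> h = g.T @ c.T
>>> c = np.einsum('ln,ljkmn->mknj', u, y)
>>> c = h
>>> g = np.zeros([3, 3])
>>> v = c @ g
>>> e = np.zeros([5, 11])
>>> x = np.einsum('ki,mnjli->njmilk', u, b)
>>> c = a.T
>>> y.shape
(3, 2, 29, 5, 11)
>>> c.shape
(29, 2)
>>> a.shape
(2, 29)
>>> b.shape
(11, 5, 29, 2, 11)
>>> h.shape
(2, 29, 5, 3)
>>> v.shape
(2, 29, 5, 3)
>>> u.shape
(3, 11)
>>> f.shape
(2, 2)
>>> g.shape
(3, 3)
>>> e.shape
(5, 11)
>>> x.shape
(5, 29, 11, 11, 2, 3)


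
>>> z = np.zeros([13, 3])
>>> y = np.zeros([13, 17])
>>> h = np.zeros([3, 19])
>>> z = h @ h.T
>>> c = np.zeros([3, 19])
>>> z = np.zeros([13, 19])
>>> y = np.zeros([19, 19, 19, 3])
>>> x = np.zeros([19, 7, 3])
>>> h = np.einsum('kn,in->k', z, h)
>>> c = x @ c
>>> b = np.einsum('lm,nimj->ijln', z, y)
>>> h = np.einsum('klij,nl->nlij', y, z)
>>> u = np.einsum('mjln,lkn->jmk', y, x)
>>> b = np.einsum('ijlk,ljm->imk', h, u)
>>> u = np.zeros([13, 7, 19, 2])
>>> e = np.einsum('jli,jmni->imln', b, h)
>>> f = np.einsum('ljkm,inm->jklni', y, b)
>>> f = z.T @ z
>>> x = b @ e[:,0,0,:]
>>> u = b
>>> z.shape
(13, 19)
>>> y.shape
(19, 19, 19, 3)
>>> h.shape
(13, 19, 19, 3)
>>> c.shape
(19, 7, 19)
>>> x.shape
(13, 7, 19)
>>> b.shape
(13, 7, 3)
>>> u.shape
(13, 7, 3)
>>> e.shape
(3, 19, 7, 19)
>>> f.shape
(19, 19)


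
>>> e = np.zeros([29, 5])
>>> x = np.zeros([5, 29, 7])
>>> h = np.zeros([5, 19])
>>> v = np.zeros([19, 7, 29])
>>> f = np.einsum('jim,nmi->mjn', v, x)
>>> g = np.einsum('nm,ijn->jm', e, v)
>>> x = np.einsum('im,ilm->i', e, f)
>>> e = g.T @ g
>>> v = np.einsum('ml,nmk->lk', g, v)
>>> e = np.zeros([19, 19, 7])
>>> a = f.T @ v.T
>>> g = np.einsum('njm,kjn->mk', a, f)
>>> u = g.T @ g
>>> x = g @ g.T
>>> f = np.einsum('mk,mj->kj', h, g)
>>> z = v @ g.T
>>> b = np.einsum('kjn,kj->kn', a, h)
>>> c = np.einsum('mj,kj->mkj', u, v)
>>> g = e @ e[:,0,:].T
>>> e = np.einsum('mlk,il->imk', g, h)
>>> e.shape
(5, 19, 19)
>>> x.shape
(5, 5)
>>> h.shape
(5, 19)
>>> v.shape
(5, 29)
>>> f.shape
(19, 29)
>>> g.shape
(19, 19, 19)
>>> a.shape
(5, 19, 5)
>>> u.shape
(29, 29)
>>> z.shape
(5, 5)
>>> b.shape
(5, 5)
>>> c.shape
(29, 5, 29)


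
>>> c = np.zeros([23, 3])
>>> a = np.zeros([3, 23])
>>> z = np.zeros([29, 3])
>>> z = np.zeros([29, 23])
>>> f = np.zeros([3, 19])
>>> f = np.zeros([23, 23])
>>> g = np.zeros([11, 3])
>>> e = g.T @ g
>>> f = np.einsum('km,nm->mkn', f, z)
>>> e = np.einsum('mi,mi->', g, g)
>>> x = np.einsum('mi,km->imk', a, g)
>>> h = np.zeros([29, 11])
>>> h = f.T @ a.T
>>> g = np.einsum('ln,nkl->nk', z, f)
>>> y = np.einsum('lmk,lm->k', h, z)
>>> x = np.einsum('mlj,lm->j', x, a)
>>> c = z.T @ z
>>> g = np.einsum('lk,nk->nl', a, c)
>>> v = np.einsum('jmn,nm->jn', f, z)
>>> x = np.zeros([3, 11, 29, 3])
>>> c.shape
(23, 23)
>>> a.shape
(3, 23)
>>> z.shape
(29, 23)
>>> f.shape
(23, 23, 29)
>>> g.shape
(23, 3)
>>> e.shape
()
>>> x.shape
(3, 11, 29, 3)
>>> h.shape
(29, 23, 3)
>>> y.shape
(3,)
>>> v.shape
(23, 29)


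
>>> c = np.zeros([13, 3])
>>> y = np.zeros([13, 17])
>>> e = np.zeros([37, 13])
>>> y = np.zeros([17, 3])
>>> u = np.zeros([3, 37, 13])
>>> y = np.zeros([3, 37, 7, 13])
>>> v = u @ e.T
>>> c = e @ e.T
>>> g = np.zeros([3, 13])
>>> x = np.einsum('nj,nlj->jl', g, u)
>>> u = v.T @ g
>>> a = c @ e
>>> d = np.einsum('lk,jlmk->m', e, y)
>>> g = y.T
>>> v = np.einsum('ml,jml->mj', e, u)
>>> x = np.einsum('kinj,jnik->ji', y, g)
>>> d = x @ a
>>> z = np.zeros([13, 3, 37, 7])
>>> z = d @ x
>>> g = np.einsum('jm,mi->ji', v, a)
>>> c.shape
(37, 37)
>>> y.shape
(3, 37, 7, 13)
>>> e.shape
(37, 13)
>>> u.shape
(37, 37, 13)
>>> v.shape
(37, 37)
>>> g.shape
(37, 13)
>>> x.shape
(13, 37)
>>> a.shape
(37, 13)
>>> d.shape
(13, 13)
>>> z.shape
(13, 37)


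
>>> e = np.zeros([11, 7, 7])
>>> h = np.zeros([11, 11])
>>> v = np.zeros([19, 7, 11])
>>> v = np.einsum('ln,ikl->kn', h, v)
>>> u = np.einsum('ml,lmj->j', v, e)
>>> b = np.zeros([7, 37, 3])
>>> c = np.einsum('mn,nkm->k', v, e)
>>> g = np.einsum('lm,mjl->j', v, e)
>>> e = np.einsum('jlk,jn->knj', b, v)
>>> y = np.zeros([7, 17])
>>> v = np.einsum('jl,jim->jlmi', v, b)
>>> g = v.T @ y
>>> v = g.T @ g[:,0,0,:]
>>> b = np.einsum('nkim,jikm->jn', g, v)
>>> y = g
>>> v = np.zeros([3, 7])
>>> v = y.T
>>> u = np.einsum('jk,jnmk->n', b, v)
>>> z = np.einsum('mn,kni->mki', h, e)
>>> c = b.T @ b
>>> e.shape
(3, 11, 7)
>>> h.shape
(11, 11)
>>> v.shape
(17, 11, 3, 37)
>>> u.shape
(11,)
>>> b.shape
(17, 37)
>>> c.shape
(37, 37)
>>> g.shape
(37, 3, 11, 17)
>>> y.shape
(37, 3, 11, 17)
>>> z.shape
(11, 3, 7)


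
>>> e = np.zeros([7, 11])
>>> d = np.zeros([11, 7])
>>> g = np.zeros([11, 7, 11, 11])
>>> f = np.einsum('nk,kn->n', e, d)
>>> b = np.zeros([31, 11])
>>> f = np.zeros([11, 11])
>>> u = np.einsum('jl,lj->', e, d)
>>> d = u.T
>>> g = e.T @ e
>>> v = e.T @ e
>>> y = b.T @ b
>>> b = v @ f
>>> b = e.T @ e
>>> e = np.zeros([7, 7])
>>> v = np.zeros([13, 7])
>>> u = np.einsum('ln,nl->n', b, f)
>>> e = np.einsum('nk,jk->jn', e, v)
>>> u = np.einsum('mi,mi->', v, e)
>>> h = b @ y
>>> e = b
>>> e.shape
(11, 11)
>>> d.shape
()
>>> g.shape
(11, 11)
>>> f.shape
(11, 11)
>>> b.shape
(11, 11)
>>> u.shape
()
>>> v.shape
(13, 7)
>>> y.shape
(11, 11)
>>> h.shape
(11, 11)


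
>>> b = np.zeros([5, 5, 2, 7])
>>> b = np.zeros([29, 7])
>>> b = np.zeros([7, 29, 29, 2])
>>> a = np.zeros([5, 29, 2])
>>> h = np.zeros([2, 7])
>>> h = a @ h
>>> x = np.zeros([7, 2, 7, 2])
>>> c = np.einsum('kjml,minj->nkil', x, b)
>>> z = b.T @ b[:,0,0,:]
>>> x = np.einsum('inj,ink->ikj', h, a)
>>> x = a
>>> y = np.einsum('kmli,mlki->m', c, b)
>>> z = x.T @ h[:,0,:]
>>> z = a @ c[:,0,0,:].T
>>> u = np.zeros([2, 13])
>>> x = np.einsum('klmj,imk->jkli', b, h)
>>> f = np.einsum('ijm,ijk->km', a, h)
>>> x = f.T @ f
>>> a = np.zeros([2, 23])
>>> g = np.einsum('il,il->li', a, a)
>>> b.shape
(7, 29, 29, 2)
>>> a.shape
(2, 23)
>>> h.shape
(5, 29, 7)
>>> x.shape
(2, 2)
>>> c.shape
(29, 7, 29, 2)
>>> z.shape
(5, 29, 29)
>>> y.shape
(7,)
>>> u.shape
(2, 13)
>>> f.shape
(7, 2)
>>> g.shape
(23, 2)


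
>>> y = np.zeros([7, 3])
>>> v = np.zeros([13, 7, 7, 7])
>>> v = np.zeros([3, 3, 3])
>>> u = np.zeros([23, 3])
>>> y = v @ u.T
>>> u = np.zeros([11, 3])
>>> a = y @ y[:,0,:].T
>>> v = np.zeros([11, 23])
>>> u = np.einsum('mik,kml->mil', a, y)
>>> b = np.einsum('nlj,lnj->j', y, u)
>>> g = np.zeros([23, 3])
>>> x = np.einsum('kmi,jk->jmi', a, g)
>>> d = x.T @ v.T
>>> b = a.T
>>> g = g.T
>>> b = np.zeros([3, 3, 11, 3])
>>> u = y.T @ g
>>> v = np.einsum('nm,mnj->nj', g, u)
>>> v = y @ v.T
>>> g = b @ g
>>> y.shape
(3, 3, 23)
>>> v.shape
(3, 3, 3)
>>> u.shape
(23, 3, 23)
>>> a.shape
(3, 3, 3)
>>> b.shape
(3, 3, 11, 3)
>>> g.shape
(3, 3, 11, 23)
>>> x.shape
(23, 3, 3)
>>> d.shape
(3, 3, 11)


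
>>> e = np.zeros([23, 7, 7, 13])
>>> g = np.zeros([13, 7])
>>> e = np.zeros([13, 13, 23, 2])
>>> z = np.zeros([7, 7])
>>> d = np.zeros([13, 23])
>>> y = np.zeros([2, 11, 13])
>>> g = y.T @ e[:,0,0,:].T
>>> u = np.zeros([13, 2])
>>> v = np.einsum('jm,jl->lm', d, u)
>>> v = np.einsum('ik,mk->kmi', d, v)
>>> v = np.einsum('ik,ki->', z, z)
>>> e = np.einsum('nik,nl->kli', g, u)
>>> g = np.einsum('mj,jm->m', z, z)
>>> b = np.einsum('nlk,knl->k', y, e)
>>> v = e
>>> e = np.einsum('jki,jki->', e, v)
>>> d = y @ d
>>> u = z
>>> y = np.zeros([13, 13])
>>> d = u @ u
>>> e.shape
()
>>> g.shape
(7,)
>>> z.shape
(7, 7)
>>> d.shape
(7, 7)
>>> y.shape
(13, 13)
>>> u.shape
(7, 7)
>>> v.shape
(13, 2, 11)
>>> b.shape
(13,)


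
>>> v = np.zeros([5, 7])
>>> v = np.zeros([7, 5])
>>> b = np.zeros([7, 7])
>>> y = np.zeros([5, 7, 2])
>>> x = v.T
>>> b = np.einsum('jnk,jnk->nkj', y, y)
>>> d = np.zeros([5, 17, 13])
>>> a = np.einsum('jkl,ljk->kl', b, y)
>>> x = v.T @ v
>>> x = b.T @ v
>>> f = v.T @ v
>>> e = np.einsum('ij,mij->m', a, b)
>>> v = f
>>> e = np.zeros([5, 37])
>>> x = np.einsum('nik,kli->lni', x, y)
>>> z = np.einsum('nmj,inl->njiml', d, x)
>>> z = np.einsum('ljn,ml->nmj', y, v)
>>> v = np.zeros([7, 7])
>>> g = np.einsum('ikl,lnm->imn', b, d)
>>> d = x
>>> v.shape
(7, 7)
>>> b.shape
(7, 2, 5)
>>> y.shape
(5, 7, 2)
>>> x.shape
(7, 5, 2)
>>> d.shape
(7, 5, 2)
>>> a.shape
(2, 5)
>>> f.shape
(5, 5)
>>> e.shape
(5, 37)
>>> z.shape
(2, 5, 7)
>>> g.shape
(7, 13, 17)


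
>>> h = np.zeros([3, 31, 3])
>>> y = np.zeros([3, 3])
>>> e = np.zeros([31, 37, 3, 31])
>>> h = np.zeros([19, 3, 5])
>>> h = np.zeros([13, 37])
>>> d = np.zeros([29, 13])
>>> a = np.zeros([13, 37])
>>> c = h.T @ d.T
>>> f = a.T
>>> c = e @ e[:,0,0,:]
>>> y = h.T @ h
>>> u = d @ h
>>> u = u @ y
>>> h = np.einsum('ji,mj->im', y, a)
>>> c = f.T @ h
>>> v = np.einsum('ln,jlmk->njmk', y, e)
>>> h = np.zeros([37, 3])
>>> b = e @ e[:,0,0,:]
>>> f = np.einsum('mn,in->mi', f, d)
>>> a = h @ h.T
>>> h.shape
(37, 3)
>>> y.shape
(37, 37)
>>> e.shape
(31, 37, 3, 31)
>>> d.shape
(29, 13)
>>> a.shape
(37, 37)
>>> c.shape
(13, 13)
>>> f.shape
(37, 29)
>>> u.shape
(29, 37)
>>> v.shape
(37, 31, 3, 31)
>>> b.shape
(31, 37, 3, 31)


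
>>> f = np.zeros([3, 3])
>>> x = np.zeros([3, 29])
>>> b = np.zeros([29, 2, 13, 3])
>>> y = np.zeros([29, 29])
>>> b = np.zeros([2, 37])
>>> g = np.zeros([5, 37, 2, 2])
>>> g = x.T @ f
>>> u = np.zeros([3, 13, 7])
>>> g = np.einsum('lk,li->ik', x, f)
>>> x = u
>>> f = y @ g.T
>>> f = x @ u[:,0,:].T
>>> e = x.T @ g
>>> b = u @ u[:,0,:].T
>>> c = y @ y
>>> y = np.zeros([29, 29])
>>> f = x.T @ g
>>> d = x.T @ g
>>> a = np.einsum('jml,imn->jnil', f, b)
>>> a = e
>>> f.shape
(7, 13, 29)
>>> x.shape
(3, 13, 7)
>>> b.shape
(3, 13, 3)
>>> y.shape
(29, 29)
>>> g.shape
(3, 29)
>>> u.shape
(3, 13, 7)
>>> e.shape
(7, 13, 29)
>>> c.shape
(29, 29)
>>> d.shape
(7, 13, 29)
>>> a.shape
(7, 13, 29)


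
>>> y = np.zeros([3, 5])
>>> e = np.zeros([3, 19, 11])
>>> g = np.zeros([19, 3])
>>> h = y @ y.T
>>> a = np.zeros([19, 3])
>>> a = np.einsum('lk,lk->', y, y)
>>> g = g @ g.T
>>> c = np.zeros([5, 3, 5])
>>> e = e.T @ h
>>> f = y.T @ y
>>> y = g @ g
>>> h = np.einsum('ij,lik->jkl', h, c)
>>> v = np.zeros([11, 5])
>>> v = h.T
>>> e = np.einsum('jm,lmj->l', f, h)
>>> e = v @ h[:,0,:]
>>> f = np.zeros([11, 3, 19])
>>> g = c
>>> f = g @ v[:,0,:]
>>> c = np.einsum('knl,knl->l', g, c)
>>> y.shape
(19, 19)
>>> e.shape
(5, 5, 5)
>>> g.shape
(5, 3, 5)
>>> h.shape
(3, 5, 5)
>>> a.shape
()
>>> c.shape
(5,)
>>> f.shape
(5, 3, 3)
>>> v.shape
(5, 5, 3)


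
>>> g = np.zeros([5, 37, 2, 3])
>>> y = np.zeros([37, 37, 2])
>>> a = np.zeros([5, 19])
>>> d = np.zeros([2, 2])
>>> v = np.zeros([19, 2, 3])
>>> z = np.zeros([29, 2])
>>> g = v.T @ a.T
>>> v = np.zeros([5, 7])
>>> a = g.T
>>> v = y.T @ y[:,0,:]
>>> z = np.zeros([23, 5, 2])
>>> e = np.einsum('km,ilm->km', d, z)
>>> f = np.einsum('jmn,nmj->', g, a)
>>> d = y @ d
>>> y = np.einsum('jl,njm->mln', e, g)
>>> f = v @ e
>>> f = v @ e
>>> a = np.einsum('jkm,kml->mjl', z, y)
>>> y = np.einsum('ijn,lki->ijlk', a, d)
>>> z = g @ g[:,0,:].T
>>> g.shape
(3, 2, 5)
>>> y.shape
(2, 23, 37, 37)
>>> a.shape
(2, 23, 3)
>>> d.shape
(37, 37, 2)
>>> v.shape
(2, 37, 2)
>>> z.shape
(3, 2, 3)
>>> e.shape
(2, 2)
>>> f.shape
(2, 37, 2)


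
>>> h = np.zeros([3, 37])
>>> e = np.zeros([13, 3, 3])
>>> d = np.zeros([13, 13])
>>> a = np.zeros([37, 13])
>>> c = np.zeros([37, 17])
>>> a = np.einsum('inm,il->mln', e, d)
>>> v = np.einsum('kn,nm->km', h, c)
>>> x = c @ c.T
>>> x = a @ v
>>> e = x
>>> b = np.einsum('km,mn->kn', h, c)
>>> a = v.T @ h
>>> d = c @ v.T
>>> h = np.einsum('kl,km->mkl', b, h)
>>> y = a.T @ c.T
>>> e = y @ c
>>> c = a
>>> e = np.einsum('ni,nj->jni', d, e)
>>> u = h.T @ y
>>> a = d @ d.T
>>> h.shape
(37, 3, 17)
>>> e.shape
(17, 37, 3)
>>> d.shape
(37, 3)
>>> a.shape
(37, 37)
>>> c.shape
(17, 37)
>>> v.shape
(3, 17)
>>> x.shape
(3, 13, 17)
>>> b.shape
(3, 17)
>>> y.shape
(37, 37)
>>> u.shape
(17, 3, 37)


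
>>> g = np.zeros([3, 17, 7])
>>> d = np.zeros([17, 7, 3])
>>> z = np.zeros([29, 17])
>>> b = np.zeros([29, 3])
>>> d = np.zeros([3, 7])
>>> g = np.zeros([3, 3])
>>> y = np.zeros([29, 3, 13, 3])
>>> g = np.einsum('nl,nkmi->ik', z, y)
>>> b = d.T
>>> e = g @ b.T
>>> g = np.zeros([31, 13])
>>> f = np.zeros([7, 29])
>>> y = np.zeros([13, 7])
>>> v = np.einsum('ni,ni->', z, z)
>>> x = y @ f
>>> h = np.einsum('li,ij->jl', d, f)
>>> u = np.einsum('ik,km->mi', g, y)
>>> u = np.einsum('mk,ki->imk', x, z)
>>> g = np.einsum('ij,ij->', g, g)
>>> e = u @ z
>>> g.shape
()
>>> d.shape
(3, 7)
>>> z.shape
(29, 17)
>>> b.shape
(7, 3)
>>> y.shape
(13, 7)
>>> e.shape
(17, 13, 17)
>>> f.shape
(7, 29)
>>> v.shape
()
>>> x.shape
(13, 29)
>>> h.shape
(29, 3)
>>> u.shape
(17, 13, 29)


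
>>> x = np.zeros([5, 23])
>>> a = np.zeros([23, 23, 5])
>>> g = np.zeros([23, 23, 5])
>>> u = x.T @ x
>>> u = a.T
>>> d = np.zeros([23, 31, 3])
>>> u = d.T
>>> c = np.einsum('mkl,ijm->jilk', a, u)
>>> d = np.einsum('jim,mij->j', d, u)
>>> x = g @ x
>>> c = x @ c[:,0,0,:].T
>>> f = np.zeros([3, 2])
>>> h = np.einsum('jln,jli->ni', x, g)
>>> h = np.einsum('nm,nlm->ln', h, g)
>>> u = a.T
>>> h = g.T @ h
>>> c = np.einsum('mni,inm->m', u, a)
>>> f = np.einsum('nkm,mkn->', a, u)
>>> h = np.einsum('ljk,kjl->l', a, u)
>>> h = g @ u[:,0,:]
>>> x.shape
(23, 23, 23)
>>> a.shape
(23, 23, 5)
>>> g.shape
(23, 23, 5)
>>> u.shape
(5, 23, 23)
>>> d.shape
(23,)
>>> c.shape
(5,)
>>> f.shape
()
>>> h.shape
(23, 23, 23)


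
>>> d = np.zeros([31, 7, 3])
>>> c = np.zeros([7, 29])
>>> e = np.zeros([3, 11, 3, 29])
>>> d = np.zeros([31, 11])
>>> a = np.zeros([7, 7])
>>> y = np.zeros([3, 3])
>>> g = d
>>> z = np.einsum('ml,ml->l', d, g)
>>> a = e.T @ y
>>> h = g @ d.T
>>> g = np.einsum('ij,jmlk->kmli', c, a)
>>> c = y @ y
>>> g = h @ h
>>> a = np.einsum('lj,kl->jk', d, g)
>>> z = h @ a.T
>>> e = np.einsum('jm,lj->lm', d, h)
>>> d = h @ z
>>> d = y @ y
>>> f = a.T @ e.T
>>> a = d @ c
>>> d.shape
(3, 3)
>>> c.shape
(3, 3)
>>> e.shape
(31, 11)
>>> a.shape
(3, 3)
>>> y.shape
(3, 3)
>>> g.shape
(31, 31)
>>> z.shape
(31, 11)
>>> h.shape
(31, 31)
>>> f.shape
(31, 31)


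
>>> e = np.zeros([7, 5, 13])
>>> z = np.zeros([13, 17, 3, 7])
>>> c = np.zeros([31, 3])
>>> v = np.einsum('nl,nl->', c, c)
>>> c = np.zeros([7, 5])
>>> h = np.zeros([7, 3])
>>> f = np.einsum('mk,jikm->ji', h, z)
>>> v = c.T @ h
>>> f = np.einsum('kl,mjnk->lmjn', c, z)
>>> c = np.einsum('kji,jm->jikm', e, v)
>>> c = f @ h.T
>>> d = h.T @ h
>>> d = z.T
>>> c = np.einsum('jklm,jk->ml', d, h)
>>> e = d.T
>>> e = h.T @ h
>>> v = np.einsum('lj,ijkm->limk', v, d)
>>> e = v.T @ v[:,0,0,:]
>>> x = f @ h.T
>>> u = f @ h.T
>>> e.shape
(17, 13, 7, 17)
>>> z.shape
(13, 17, 3, 7)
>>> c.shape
(13, 17)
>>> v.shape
(5, 7, 13, 17)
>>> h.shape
(7, 3)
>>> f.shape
(5, 13, 17, 3)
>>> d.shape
(7, 3, 17, 13)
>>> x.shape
(5, 13, 17, 7)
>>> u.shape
(5, 13, 17, 7)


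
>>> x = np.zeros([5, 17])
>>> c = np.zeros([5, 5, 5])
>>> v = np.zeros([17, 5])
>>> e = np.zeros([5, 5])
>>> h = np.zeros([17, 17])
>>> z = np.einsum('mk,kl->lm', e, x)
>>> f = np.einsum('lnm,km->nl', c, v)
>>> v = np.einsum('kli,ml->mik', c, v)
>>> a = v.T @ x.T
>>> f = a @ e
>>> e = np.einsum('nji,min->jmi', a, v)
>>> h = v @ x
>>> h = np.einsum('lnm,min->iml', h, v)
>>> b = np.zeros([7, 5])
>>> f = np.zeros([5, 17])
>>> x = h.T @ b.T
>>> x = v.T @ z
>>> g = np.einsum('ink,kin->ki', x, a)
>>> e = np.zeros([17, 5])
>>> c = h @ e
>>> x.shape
(5, 5, 5)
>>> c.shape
(5, 17, 5)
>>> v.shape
(17, 5, 5)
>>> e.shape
(17, 5)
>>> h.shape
(5, 17, 17)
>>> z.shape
(17, 5)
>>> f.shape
(5, 17)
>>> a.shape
(5, 5, 5)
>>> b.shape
(7, 5)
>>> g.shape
(5, 5)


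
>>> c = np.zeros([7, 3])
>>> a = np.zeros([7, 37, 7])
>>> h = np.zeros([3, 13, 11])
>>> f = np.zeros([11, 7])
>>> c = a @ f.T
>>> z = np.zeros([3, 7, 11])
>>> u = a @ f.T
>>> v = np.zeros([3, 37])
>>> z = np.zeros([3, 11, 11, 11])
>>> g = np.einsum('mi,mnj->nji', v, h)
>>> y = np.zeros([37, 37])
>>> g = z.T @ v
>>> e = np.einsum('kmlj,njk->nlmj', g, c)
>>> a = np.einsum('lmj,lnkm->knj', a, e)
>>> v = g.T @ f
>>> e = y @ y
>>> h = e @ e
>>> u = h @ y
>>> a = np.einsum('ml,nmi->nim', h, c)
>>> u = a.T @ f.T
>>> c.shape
(7, 37, 11)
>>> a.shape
(7, 11, 37)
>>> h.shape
(37, 37)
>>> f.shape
(11, 7)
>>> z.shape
(3, 11, 11, 11)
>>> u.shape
(37, 11, 11)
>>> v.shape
(37, 11, 11, 7)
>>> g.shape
(11, 11, 11, 37)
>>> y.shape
(37, 37)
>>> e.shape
(37, 37)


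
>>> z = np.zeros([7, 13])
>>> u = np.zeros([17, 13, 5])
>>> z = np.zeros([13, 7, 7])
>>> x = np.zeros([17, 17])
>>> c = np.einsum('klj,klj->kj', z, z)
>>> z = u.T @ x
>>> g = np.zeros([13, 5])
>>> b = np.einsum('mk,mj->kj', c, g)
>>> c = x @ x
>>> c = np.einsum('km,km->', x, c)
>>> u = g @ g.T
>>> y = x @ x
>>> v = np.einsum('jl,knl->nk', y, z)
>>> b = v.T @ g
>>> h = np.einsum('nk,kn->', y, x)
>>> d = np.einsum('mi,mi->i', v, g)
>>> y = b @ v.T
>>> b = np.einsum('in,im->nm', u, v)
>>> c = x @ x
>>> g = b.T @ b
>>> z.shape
(5, 13, 17)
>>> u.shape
(13, 13)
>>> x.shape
(17, 17)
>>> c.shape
(17, 17)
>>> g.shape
(5, 5)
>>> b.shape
(13, 5)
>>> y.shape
(5, 13)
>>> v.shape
(13, 5)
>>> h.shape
()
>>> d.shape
(5,)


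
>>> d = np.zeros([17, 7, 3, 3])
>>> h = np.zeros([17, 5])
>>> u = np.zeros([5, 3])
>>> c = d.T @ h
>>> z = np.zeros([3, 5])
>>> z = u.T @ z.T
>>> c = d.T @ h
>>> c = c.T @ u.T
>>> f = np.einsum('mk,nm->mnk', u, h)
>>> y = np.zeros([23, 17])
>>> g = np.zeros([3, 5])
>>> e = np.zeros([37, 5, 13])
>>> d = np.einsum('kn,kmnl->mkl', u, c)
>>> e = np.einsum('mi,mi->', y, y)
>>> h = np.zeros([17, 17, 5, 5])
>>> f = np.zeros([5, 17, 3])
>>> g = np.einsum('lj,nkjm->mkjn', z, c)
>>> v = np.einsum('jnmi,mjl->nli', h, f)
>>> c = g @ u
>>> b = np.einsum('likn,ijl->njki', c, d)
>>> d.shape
(7, 5, 5)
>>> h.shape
(17, 17, 5, 5)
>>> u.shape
(5, 3)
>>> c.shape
(5, 7, 3, 3)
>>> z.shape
(3, 3)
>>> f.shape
(5, 17, 3)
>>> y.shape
(23, 17)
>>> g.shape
(5, 7, 3, 5)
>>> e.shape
()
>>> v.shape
(17, 3, 5)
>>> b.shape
(3, 5, 3, 7)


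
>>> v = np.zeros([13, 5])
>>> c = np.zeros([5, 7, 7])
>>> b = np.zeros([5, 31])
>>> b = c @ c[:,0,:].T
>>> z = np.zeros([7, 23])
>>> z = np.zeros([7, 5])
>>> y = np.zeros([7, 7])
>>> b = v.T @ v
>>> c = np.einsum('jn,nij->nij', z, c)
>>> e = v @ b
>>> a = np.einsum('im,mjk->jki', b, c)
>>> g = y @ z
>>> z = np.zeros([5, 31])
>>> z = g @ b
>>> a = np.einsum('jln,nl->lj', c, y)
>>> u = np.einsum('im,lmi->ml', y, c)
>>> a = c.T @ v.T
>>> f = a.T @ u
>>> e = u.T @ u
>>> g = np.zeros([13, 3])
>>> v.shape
(13, 5)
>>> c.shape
(5, 7, 7)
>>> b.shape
(5, 5)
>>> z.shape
(7, 5)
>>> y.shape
(7, 7)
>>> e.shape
(5, 5)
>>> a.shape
(7, 7, 13)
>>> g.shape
(13, 3)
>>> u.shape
(7, 5)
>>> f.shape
(13, 7, 5)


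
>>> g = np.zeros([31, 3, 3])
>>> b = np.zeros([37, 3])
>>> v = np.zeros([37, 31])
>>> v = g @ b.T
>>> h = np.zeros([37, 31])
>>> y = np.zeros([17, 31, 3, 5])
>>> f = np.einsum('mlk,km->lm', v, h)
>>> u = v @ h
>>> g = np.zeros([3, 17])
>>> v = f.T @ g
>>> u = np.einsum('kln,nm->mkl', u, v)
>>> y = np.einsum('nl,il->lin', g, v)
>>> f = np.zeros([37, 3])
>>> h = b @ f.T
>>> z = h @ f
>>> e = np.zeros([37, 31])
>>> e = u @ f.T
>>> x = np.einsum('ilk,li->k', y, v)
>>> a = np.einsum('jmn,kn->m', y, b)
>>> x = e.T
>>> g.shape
(3, 17)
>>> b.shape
(37, 3)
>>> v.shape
(31, 17)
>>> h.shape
(37, 37)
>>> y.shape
(17, 31, 3)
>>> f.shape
(37, 3)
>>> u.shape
(17, 31, 3)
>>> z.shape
(37, 3)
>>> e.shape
(17, 31, 37)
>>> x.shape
(37, 31, 17)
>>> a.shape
(31,)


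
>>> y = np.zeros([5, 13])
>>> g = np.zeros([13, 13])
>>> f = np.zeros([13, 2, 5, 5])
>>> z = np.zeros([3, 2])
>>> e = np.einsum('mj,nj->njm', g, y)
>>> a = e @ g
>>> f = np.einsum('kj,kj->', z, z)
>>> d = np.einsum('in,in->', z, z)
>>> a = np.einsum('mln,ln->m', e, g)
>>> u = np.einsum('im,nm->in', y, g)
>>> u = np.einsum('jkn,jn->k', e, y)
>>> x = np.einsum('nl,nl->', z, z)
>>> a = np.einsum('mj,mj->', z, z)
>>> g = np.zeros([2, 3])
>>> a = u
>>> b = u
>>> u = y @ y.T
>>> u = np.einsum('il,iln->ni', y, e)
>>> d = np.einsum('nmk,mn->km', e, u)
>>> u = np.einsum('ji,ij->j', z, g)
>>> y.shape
(5, 13)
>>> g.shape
(2, 3)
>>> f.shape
()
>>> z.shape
(3, 2)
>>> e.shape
(5, 13, 13)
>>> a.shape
(13,)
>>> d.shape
(13, 13)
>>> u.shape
(3,)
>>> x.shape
()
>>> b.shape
(13,)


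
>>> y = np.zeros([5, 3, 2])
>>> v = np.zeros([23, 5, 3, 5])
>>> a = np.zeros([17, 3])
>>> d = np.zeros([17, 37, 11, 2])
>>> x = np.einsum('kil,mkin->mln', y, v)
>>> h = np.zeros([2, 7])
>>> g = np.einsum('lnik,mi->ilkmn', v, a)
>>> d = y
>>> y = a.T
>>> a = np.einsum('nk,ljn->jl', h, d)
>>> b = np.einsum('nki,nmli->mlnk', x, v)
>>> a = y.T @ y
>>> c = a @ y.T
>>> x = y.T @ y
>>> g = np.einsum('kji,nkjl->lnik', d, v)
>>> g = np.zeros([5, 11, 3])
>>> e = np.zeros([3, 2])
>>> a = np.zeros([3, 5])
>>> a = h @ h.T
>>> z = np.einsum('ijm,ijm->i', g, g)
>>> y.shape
(3, 17)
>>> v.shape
(23, 5, 3, 5)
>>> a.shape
(2, 2)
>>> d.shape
(5, 3, 2)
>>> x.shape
(17, 17)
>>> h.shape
(2, 7)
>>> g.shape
(5, 11, 3)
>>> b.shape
(5, 3, 23, 2)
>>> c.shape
(17, 3)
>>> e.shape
(3, 2)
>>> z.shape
(5,)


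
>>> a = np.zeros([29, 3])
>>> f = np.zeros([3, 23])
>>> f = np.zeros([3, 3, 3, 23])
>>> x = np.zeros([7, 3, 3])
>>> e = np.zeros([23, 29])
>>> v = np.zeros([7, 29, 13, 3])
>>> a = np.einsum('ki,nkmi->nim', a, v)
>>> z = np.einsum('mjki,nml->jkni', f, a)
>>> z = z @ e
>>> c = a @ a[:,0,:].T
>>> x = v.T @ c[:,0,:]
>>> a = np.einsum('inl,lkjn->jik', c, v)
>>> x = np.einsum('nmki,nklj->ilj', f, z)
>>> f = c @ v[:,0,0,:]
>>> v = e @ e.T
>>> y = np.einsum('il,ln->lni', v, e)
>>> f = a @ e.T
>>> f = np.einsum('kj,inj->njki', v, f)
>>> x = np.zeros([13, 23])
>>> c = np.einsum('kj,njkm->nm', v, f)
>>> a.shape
(13, 7, 29)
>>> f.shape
(7, 23, 23, 13)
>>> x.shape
(13, 23)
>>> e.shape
(23, 29)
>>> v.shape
(23, 23)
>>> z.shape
(3, 3, 7, 29)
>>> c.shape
(7, 13)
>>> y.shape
(23, 29, 23)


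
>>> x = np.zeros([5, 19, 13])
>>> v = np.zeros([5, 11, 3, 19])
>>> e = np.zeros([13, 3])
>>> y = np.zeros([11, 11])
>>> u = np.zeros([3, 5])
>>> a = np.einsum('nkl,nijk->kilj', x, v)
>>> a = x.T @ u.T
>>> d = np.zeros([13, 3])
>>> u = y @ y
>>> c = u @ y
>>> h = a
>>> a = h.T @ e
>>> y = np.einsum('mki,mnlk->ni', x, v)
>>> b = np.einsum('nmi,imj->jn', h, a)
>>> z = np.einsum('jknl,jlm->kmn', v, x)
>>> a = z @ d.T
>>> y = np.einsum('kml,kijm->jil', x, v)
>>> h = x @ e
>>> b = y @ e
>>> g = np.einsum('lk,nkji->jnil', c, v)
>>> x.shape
(5, 19, 13)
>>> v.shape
(5, 11, 3, 19)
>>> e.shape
(13, 3)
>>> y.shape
(3, 11, 13)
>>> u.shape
(11, 11)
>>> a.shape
(11, 13, 13)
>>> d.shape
(13, 3)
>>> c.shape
(11, 11)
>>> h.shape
(5, 19, 3)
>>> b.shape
(3, 11, 3)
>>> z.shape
(11, 13, 3)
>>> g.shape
(3, 5, 19, 11)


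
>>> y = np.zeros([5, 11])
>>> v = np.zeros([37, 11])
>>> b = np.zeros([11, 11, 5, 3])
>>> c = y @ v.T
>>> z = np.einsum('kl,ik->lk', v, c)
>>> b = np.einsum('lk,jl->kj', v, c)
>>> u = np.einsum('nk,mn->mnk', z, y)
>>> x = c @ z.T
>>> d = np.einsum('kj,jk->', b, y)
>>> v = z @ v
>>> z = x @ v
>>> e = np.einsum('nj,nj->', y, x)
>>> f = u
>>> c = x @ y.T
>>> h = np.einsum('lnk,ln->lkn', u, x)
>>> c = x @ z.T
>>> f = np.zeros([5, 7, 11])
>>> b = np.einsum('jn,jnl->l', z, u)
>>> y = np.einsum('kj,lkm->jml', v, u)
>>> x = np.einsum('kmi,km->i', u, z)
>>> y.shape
(11, 37, 5)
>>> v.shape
(11, 11)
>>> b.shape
(37,)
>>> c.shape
(5, 5)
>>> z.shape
(5, 11)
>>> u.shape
(5, 11, 37)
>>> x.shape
(37,)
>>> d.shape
()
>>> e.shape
()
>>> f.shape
(5, 7, 11)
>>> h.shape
(5, 37, 11)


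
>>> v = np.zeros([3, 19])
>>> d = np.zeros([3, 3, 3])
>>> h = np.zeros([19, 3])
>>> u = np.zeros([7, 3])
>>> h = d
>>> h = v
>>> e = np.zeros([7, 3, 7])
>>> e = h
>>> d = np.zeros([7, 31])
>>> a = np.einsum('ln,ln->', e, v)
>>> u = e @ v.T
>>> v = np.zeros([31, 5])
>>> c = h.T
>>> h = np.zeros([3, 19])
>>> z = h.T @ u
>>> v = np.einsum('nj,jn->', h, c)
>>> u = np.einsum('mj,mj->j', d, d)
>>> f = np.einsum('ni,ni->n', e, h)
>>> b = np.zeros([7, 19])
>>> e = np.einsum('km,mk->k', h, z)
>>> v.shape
()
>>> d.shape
(7, 31)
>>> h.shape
(3, 19)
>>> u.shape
(31,)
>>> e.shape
(3,)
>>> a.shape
()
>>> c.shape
(19, 3)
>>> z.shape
(19, 3)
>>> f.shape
(3,)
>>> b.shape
(7, 19)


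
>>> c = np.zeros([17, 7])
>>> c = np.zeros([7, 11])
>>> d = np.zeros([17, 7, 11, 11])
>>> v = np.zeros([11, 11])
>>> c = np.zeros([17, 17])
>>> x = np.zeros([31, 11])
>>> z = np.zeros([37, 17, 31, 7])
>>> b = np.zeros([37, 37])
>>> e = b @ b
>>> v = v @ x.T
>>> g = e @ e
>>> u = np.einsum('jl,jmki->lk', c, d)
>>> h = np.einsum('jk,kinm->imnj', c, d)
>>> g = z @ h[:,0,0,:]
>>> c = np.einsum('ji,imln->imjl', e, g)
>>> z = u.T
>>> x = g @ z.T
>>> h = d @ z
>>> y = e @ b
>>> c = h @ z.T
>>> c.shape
(17, 7, 11, 11)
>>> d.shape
(17, 7, 11, 11)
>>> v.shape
(11, 31)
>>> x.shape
(37, 17, 31, 11)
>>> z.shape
(11, 17)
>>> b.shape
(37, 37)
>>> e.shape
(37, 37)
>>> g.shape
(37, 17, 31, 17)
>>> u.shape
(17, 11)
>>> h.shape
(17, 7, 11, 17)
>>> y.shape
(37, 37)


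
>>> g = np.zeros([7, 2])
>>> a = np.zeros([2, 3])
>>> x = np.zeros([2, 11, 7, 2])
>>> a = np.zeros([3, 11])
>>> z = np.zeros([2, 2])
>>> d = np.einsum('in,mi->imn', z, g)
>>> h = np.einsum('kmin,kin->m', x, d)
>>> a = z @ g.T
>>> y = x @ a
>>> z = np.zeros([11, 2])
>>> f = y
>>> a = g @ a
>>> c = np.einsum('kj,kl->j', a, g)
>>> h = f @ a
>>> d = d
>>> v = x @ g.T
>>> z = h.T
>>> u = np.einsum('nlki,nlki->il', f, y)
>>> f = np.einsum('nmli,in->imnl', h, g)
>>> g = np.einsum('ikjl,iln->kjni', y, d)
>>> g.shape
(11, 7, 2, 2)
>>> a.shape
(7, 7)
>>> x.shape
(2, 11, 7, 2)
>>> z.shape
(7, 7, 11, 2)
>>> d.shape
(2, 7, 2)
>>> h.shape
(2, 11, 7, 7)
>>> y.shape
(2, 11, 7, 7)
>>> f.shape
(7, 11, 2, 7)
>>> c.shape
(7,)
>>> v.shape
(2, 11, 7, 7)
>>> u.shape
(7, 11)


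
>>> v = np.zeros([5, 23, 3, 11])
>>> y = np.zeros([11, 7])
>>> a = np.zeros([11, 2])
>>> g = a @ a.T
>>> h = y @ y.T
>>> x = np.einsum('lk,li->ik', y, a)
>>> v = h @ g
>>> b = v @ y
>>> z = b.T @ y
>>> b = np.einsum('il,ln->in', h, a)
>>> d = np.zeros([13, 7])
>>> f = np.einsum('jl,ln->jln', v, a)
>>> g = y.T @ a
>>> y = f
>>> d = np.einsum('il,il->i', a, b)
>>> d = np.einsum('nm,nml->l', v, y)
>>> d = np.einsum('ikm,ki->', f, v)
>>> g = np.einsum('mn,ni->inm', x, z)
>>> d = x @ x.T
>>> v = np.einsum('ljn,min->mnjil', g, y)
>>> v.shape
(11, 2, 7, 11, 7)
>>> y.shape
(11, 11, 2)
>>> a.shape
(11, 2)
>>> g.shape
(7, 7, 2)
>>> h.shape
(11, 11)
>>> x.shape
(2, 7)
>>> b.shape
(11, 2)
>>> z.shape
(7, 7)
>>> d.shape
(2, 2)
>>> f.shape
(11, 11, 2)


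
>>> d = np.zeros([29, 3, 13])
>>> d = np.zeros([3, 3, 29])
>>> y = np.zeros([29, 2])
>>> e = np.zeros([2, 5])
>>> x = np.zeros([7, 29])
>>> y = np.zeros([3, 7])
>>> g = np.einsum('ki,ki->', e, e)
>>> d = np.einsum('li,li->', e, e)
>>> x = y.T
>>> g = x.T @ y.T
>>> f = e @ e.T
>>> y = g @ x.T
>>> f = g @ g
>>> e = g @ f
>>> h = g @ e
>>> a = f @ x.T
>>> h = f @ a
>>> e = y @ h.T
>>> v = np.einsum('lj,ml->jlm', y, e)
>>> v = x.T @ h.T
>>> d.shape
()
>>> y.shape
(3, 7)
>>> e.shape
(3, 3)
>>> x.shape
(7, 3)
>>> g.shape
(3, 3)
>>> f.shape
(3, 3)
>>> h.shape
(3, 7)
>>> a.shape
(3, 7)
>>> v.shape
(3, 3)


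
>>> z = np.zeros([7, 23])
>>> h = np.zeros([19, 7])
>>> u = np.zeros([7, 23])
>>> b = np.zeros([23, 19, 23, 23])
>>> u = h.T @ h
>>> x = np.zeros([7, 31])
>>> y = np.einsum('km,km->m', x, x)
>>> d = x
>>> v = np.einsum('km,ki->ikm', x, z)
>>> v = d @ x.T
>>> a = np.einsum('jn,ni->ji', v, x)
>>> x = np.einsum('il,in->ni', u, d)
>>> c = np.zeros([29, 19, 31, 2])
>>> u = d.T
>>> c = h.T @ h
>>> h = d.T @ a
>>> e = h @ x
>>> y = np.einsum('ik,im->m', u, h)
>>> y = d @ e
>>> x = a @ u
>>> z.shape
(7, 23)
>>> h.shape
(31, 31)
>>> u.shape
(31, 7)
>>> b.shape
(23, 19, 23, 23)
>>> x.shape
(7, 7)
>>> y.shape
(7, 7)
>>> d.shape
(7, 31)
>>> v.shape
(7, 7)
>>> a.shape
(7, 31)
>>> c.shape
(7, 7)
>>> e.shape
(31, 7)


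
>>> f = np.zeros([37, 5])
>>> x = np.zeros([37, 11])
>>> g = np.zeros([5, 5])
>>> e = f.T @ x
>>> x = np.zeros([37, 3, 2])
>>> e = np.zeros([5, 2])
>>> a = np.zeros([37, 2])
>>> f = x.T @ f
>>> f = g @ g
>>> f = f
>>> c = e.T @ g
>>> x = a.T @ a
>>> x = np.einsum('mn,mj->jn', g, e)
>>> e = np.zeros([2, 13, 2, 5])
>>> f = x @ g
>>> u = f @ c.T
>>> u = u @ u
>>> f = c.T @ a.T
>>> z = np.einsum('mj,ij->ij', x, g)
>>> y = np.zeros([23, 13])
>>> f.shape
(5, 37)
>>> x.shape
(2, 5)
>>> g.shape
(5, 5)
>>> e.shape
(2, 13, 2, 5)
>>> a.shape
(37, 2)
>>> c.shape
(2, 5)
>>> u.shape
(2, 2)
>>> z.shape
(5, 5)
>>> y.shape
(23, 13)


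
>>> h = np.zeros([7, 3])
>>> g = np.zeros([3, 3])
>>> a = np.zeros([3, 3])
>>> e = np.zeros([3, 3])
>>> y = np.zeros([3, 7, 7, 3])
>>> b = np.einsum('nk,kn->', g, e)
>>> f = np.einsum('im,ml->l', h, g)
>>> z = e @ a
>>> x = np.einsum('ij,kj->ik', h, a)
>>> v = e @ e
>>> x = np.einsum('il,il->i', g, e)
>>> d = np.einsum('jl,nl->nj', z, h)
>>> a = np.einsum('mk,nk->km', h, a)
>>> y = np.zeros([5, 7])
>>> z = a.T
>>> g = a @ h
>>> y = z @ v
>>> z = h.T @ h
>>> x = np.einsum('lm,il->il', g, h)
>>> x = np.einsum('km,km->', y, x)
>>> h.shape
(7, 3)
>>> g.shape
(3, 3)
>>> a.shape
(3, 7)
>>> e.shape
(3, 3)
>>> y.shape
(7, 3)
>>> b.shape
()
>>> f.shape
(3,)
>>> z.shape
(3, 3)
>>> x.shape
()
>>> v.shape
(3, 3)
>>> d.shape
(7, 3)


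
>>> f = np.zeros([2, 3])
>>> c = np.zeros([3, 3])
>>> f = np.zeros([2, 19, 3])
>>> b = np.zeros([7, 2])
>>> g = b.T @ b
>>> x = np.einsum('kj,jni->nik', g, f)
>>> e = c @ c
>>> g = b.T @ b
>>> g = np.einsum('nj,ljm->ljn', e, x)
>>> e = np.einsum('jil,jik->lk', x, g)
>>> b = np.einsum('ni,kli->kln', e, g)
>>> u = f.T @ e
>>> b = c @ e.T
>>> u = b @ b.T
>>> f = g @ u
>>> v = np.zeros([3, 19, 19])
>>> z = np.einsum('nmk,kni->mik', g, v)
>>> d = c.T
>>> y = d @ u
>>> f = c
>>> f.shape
(3, 3)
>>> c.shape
(3, 3)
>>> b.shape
(3, 2)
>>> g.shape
(19, 3, 3)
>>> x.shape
(19, 3, 2)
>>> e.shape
(2, 3)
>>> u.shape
(3, 3)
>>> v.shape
(3, 19, 19)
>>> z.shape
(3, 19, 3)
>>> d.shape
(3, 3)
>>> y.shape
(3, 3)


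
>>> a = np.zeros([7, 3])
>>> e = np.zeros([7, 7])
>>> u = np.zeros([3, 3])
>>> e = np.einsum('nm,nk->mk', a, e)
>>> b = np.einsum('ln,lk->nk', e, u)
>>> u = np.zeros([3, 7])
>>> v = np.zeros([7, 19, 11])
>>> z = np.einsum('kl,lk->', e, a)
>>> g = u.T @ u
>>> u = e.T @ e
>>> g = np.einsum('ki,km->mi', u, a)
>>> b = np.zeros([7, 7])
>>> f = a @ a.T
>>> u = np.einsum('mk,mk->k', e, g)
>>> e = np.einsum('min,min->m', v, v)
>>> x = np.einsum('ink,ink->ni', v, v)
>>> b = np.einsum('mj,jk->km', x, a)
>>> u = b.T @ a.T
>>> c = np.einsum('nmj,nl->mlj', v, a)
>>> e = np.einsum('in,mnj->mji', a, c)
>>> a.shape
(7, 3)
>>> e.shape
(19, 11, 7)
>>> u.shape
(19, 7)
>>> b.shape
(3, 19)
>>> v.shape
(7, 19, 11)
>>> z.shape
()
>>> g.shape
(3, 7)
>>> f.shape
(7, 7)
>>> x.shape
(19, 7)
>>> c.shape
(19, 3, 11)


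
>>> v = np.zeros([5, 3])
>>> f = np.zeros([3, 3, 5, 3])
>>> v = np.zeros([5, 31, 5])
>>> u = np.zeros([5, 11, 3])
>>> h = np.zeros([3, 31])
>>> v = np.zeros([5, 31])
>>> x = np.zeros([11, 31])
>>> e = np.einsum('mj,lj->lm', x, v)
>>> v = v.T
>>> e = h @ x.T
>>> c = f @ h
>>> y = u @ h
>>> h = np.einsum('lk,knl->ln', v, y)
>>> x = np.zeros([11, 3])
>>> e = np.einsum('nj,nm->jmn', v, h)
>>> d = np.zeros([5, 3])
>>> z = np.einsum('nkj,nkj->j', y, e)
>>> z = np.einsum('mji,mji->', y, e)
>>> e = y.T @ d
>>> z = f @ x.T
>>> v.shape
(31, 5)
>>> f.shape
(3, 3, 5, 3)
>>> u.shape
(5, 11, 3)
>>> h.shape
(31, 11)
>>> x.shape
(11, 3)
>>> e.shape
(31, 11, 3)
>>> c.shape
(3, 3, 5, 31)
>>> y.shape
(5, 11, 31)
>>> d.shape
(5, 3)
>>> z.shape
(3, 3, 5, 11)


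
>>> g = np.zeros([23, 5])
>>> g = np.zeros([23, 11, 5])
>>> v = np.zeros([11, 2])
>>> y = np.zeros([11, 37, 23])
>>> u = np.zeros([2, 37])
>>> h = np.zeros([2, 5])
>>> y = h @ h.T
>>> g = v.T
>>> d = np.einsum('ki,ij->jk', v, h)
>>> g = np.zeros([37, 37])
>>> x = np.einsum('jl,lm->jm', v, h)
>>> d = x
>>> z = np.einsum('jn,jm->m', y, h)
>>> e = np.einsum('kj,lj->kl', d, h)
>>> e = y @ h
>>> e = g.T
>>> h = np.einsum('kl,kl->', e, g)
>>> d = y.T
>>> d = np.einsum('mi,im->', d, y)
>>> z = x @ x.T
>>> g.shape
(37, 37)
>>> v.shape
(11, 2)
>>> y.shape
(2, 2)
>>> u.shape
(2, 37)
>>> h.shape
()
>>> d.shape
()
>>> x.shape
(11, 5)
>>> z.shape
(11, 11)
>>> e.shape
(37, 37)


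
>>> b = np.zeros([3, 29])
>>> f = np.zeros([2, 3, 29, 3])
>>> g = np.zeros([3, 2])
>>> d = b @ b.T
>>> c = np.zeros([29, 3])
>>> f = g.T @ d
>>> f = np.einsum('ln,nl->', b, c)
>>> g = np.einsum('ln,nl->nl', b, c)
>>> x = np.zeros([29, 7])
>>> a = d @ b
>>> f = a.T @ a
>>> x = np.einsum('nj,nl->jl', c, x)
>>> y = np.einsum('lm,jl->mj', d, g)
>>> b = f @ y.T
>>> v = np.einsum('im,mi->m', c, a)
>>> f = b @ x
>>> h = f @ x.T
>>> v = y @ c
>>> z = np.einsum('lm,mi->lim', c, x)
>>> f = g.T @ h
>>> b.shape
(29, 3)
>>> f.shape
(3, 3)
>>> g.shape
(29, 3)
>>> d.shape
(3, 3)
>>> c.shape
(29, 3)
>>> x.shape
(3, 7)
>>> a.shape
(3, 29)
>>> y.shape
(3, 29)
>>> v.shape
(3, 3)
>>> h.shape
(29, 3)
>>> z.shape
(29, 7, 3)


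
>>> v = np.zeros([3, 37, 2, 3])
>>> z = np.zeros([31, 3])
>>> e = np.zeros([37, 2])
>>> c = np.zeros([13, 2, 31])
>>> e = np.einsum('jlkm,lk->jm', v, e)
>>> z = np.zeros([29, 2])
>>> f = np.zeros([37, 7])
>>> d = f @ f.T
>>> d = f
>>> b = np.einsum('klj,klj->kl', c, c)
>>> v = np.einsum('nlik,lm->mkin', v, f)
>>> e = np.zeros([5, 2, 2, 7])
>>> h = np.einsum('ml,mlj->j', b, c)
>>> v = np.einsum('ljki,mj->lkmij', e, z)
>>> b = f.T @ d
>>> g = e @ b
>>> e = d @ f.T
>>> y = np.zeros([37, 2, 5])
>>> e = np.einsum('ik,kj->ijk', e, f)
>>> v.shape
(5, 2, 29, 7, 2)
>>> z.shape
(29, 2)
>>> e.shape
(37, 7, 37)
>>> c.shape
(13, 2, 31)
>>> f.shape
(37, 7)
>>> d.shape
(37, 7)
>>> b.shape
(7, 7)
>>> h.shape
(31,)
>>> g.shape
(5, 2, 2, 7)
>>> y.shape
(37, 2, 5)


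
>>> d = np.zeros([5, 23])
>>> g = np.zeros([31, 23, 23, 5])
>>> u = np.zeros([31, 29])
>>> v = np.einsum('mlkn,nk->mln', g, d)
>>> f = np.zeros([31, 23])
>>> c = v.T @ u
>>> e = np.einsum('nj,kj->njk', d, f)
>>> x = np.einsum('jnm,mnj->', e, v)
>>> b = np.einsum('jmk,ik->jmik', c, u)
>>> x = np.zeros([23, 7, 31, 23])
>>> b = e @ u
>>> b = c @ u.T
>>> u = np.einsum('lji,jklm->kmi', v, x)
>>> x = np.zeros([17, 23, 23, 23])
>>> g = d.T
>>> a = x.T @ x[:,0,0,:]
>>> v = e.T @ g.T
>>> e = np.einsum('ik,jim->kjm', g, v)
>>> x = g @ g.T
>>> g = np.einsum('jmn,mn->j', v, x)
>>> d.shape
(5, 23)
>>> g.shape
(31,)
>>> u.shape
(7, 23, 5)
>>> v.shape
(31, 23, 23)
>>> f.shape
(31, 23)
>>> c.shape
(5, 23, 29)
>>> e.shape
(5, 31, 23)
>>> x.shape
(23, 23)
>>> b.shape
(5, 23, 31)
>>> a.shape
(23, 23, 23, 23)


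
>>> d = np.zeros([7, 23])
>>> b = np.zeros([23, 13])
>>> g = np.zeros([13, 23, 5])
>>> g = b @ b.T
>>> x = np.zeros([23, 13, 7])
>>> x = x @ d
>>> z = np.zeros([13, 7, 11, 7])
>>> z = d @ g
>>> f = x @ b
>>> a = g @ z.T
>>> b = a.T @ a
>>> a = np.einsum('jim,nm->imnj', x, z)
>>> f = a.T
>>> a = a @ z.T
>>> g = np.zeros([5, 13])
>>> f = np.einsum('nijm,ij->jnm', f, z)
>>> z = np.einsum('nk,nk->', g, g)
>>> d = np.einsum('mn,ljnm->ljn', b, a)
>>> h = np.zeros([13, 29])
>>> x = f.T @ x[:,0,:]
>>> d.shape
(13, 23, 7)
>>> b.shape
(7, 7)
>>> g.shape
(5, 13)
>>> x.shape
(13, 23, 23)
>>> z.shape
()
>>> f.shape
(23, 23, 13)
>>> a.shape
(13, 23, 7, 7)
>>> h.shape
(13, 29)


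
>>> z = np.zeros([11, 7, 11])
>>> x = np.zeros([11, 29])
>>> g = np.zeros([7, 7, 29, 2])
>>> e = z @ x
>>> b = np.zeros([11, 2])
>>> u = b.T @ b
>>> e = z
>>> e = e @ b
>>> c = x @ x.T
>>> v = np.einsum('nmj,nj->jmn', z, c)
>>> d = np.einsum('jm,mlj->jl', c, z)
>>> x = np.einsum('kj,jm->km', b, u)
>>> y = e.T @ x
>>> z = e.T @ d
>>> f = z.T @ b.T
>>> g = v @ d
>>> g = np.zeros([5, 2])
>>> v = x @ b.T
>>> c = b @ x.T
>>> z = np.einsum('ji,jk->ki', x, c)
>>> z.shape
(11, 2)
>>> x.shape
(11, 2)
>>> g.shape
(5, 2)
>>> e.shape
(11, 7, 2)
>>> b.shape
(11, 2)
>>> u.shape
(2, 2)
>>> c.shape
(11, 11)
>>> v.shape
(11, 11)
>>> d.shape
(11, 7)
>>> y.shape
(2, 7, 2)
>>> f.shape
(7, 7, 11)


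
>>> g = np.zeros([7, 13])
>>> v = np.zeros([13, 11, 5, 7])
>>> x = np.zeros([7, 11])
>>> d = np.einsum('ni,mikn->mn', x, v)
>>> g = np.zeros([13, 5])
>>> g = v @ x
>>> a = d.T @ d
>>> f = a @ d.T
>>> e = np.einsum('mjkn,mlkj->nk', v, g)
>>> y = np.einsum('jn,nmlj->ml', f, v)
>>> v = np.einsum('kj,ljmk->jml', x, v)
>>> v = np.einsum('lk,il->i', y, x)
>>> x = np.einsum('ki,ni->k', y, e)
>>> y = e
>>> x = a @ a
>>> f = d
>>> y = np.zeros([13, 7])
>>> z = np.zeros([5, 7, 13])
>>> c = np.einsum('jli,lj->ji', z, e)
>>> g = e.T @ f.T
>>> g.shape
(5, 13)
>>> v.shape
(7,)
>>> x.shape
(7, 7)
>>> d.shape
(13, 7)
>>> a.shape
(7, 7)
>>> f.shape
(13, 7)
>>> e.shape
(7, 5)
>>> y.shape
(13, 7)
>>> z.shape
(5, 7, 13)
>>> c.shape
(5, 13)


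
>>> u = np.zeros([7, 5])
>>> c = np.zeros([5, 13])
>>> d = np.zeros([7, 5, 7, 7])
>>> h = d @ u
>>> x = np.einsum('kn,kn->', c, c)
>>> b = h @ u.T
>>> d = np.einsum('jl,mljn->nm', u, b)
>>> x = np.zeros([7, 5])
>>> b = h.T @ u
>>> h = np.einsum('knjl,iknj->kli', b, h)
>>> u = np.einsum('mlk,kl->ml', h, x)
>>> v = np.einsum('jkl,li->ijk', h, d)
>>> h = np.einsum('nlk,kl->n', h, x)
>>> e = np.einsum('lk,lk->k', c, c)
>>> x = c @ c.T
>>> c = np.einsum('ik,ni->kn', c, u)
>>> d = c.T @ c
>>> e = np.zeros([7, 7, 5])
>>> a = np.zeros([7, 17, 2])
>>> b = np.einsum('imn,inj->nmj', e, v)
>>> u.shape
(5, 5)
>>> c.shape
(13, 5)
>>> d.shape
(5, 5)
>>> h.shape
(5,)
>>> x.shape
(5, 5)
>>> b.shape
(5, 7, 5)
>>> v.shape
(7, 5, 5)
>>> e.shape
(7, 7, 5)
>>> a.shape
(7, 17, 2)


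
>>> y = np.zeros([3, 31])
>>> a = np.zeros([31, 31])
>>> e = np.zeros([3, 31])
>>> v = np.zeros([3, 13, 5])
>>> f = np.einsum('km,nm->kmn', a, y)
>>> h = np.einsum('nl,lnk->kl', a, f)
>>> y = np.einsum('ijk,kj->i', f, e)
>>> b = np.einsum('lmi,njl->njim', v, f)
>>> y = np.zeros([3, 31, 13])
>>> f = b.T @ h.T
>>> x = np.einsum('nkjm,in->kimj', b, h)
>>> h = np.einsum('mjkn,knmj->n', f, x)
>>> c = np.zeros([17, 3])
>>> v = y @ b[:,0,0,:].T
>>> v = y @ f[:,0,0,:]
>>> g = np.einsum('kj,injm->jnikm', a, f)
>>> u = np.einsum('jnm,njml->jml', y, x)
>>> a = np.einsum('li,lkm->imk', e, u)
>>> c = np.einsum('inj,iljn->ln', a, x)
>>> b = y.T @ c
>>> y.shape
(3, 31, 13)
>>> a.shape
(31, 5, 13)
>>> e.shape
(3, 31)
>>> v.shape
(3, 31, 3)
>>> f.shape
(13, 5, 31, 3)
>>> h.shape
(3,)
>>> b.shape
(13, 31, 5)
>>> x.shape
(31, 3, 13, 5)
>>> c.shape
(3, 5)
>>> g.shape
(31, 5, 13, 31, 3)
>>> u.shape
(3, 13, 5)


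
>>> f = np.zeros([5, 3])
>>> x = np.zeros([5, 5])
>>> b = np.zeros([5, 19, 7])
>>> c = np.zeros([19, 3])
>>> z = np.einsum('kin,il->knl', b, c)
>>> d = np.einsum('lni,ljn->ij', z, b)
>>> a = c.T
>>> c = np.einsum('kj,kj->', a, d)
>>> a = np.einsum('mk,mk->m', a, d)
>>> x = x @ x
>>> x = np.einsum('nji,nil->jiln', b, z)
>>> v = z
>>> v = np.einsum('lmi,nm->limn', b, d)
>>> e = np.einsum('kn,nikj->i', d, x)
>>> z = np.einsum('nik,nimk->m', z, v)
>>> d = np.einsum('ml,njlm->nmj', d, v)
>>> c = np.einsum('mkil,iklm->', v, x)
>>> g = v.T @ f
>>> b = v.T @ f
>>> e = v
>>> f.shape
(5, 3)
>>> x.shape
(19, 7, 3, 5)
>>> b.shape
(3, 19, 7, 3)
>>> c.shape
()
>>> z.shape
(19,)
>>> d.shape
(5, 3, 7)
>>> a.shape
(3,)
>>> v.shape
(5, 7, 19, 3)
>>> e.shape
(5, 7, 19, 3)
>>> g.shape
(3, 19, 7, 3)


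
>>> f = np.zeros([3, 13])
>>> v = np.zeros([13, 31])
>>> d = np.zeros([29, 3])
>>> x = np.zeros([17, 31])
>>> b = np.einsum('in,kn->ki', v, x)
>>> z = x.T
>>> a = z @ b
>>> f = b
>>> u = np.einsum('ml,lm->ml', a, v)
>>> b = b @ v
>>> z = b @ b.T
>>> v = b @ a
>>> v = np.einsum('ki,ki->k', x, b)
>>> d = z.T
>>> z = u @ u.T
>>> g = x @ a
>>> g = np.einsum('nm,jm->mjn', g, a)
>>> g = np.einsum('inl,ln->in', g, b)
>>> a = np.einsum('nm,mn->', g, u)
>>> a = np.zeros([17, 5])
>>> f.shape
(17, 13)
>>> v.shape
(17,)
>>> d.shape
(17, 17)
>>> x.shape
(17, 31)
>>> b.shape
(17, 31)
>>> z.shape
(31, 31)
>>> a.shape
(17, 5)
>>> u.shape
(31, 13)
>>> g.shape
(13, 31)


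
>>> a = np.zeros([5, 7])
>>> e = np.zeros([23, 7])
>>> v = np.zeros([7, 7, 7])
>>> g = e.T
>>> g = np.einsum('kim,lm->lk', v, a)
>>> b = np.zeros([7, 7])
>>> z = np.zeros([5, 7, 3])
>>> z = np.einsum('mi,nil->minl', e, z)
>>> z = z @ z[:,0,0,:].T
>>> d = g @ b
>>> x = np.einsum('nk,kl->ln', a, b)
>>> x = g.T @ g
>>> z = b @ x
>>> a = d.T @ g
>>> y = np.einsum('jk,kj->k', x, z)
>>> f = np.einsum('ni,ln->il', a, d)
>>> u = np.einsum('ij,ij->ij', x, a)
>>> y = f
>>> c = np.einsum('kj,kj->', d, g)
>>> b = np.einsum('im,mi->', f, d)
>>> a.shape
(7, 7)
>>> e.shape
(23, 7)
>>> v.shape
(7, 7, 7)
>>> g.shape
(5, 7)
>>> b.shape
()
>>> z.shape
(7, 7)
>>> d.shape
(5, 7)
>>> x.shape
(7, 7)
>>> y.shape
(7, 5)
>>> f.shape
(7, 5)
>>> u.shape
(7, 7)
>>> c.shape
()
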